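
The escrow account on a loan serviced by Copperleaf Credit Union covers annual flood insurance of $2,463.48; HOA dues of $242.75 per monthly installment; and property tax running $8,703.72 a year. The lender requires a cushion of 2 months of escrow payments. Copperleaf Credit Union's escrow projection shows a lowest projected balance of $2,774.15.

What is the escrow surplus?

$427.45

Flood insurance — $2,463.48
HOA dues — $242.75 × 12 = $2,913.00
Property tax — $8,703.72
Combined annual = $2,463.48 + $2,913.00 + $8,703.72 = $14,080.20
Monthly = $14,080.20 / 12 = $1,173.35
Required reserve = 2 × $1,173.35 = $2,346.70
Surplus = $2,774.15 − $2,346.70 = $427.45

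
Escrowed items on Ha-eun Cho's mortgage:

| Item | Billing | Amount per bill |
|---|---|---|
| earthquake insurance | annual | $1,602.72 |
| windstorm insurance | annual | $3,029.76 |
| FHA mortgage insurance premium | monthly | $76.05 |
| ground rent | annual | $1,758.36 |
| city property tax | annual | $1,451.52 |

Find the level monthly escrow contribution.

Earthquake insurance = $1,602.72 annually
Windstorm insurance = $3,029.76 annually
FHA mortgage insurance premium = $76.05 × 12 = $912.60 annually
Ground rent = $1,758.36 annually
City property tax = $1,451.52 annually
Combined annual = $1,602.72 + $3,029.76 + $912.60 + $1,758.36 + $1,451.52 = $8,754.96
Per month = $8,754.96 ÷ 12 = $729.58

$729.58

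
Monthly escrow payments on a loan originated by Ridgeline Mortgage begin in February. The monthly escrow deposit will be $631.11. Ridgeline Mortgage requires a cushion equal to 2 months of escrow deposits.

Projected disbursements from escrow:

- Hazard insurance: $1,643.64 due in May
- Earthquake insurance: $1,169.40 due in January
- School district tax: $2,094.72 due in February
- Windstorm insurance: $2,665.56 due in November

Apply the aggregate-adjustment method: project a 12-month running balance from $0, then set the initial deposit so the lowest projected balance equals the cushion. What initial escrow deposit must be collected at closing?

Cushion = 2 × $631.11 = $1,262.22
Trial balance (start $0, +$631.11 each month, − disbursements):
  Feb: +$631.11 − $2,094.72 → -$1,463.61
  Mar: +$631.11 → -$832.50
  Apr: +$631.11 → -$201.39
  May: +$631.11 − $1,643.64 → -$1,213.92
  Jun: +$631.11 → -$582.81
  Jul: +$631.11 → $48.30
  Aug: +$631.11 → $679.41
  Sep: +$631.11 → $1,310.52
  Oct: +$631.11 → $1,941.63
  Nov: +$631.11 − $2,665.56 → -$92.82
  Dec: +$631.11 → $538.29
  Jan: +$631.11 − $1,169.40 → $0.00
Lowest trial balance = -$1,463.61 (Feb)
Initial deposit = cushion − low point = $1,262.22 − (-$1,463.61) = $2,725.83

$2,725.83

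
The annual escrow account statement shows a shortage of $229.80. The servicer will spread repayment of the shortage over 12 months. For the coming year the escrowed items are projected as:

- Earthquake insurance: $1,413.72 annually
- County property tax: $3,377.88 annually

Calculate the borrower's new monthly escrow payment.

Earthquake insurance: $1,413.72
County property tax: $3,377.88
Combined annual = $1,413.72 + $3,377.88 = $4,791.60
Monthly = $4,791.60 / 12 = $399.30
Shortage per month = $229.80 / 12 = $19.15
Adjusted monthly = $399.30 + $19.15 = $418.45

$418.45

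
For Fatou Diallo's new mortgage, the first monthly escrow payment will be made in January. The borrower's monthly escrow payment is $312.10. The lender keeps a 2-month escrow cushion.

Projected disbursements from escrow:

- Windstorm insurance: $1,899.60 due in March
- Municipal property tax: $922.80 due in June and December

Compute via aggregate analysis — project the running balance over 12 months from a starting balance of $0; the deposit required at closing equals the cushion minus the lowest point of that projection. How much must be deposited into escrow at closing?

Cushion = 2 × $312.10 = $624.20
Trial balance (start $0, +$312.10 each month, − disbursements):
  Jan: +$312.10 → $312.10
  Feb: +$312.10 → $624.20
  Mar: +$312.10 − $1,899.60 → -$963.30
  Apr: +$312.10 → -$651.20
  May: +$312.10 → -$339.10
  Jun: +$312.10 − $922.80 → -$949.80
  Jul: +$312.10 → -$637.70
  Aug: +$312.10 → -$325.60
  Sep: +$312.10 → -$13.50
  Oct: +$312.10 → $298.60
  Nov: +$312.10 → $610.70
  Dec: +$312.10 − $922.80 → $0.00
Lowest trial balance = -$963.30 (Mar)
Initial deposit = cushion − low point = $624.20 − (-$963.30) = $1,587.50

$1,587.50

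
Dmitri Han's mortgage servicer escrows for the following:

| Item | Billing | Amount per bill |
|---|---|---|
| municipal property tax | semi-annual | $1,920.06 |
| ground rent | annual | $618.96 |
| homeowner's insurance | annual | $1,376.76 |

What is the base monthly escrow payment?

Municipal property tax — $1,920.06 × 2 = $3,840.12 per year
Ground rent — $618.96 per year
Homeowner's insurance — $1,376.76 per year
Yearly total = $3,840.12 + $618.96 + $1,376.76 = $5,835.84
Monthly escrow = $5,835.84 / 12 = $486.32

$486.32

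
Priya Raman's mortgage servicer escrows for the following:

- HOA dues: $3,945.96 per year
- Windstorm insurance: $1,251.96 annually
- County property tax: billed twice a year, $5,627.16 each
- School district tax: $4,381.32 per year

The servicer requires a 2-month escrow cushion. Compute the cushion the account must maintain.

HOA dues: $3,945.96
Windstorm insurance: $1,251.96
County property tax: $5,627.16 × 2 = $11,254.32
School district tax: $4,381.32
Total annual escrow = $20,833.56
Base monthly escrow = $20,833.56 ÷ 12 = $1,736.13
Reserve = 2 × $1,736.13 = $3,472.26

$3,472.26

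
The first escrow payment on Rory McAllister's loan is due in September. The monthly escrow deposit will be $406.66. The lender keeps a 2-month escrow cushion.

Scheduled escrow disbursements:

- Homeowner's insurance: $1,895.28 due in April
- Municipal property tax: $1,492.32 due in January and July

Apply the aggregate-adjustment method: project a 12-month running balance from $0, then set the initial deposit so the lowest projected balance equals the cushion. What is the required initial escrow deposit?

$1,219.98

Cushion = 2 × $406.66 = $813.32
Trial balance (start $0, +$406.66 each month, − disbursements):
  Sep: +$406.66 → $406.66
  Oct: +$406.66 → $813.32
  Nov: +$406.66 → $1,219.98
  Dec: +$406.66 → $1,626.64
  Jan: +$406.66 − $1,492.32 → $540.98
  Feb: +$406.66 → $947.64
  Mar: +$406.66 → $1,354.30
  Apr: +$406.66 − $1,895.28 → -$134.32
  May: +$406.66 → $272.34
  Jun: +$406.66 → $679.00
  Jul: +$406.66 − $1,492.32 → -$406.66
  Aug: +$406.66 → $0.00
Lowest trial balance = -$406.66 (Jul)
Initial deposit = cushion − low point = $813.32 − (-$406.66) = $1,219.98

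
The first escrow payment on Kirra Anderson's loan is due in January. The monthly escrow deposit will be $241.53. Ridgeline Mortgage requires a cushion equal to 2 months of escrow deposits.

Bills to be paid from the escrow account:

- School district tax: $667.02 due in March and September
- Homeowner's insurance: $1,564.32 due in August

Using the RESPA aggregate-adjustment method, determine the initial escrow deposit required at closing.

$1,207.65

Cushion = 2 × $241.53 = $483.06
Trial balance (start $0, +$241.53 each month, − disbursements):
  Jan: +$241.53 → $241.53
  Feb: +$241.53 → $483.06
  Mar: +$241.53 − $667.02 → $57.57
  Apr: +$241.53 → $299.10
  May: +$241.53 → $540.63
  Jun: +$241.53 → $782.16
  Jul: +$241.53 → $1,023.69
  Aug: +$241.53 − $1,564.32 → -$299.10
  Sep: +$241.53 − $667.02 → -$724.59
  Oct: +$241.53 → -$483.06
  Nov: +$241.53 → -$241.53
  Dec: +$241.53 → $0.00
Lowest trial balance = -$724.59 (Sep)
Initial deposit = cushion − low point = $483.06 − (-$724.59) = $1,207.65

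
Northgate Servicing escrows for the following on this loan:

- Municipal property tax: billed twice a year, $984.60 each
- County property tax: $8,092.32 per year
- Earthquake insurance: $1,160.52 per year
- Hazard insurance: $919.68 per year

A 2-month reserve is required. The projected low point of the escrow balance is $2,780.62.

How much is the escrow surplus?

Municipal property tax — $984.60 × 2 = $1,969.20/yr
County property tax — $8,092.32/yr
Earthquake insurance — $1,160.52/yr
Hazard insurance — $919.68/yr
Combined annual = $12,141.72
Base monthly escrow = $12,141.72 ÷ 12 = $1,011.81
Cushion = 2 × $1,011.81 = $2,023.62
Surplus = $2,780.62 − $2,023.62 = $757.00

$757.00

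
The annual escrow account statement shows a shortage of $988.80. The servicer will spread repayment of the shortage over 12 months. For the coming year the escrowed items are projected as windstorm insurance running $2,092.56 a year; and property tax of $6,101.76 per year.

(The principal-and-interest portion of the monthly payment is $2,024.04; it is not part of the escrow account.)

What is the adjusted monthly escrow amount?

$765.26

Windstorm insurance — $2,092.56/yr
Property tax — $6,101.76/yr
Total annual escrow = $2,092.56 + $6,101.76 = $8,194.32
Monthly escrow = $8,194.32 / 12 = $682.86
Shortage per month = $988.80 / 12 = $82.40
Adjusted monthly = $682.86 + $82.40 = $765.26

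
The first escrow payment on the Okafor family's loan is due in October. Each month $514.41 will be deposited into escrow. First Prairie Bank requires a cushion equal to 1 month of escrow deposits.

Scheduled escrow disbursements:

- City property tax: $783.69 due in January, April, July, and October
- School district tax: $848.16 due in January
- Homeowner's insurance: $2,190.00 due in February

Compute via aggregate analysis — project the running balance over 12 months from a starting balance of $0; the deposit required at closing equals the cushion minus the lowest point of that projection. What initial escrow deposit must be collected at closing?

$2,547.90

Cushion = 1 × $514.41 = $514.41
Trial balance (start $0, +$514.41 each month, − disbursements):
  Oct: +$514.41 − $783.69 → -$269.28
  Nov: +$514.41 → $245.13
  Dec: +$514.41 → $759.54
  Jan: +$514.41 − $1,631.85 → -$357.90
  Feb: +$514.41 − $2,190.00 → -$2,033.49
  Mar: +$514.41 → -$1,519.08
  Apr: +$514.41 − $783.69 → -$1,788.36
  May: +$514.41 → -$1,273.95
  Jun: +$514.41 → -$759.54
  Jul: +$514.41 − $783.69 → -$1,028.82
  Aug: +$514.41 → -$514.41
  Sep: +$514.41 → $0.00
Lowest trial balance = -$2,033.49 (Feb)
Initial deposit = cushion − low point = $514.41 − (-$2,033.49) = $2,547.90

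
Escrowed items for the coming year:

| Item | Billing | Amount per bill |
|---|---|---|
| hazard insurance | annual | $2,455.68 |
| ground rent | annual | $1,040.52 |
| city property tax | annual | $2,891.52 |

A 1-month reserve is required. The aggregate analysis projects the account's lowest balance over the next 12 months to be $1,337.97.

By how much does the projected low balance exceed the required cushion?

$805.66

Hazard insurance — $2,455.68/yr
Ground rent — $1,040.52/yr
City property tax — $2,891.52/yr
Yearly total = $2,455.68 + $1,040.52 + $2,891.52 = $6,387.72
Per month = $6,387.72 ÷ 12 = $532.31
Required cushion = 1 × $532.31 = $532.31
Excess over cushion: $1,337.97 − $532.31 = $805.66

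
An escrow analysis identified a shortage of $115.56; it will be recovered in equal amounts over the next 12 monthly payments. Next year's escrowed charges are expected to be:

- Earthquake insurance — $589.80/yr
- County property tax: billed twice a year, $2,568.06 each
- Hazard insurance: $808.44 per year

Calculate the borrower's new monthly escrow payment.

Earthquake insurance — $589.80 per year
County property tax — $2,568.06 × 2 = $5,136.12 per year
Hazard insurance — $808.44 per year
Annual escrow total = $589.80 + $5,136.12 + $808.44 = $6,534.36
Per month = $6,534.36 ÷ 12 = $544.53
Shortage spread = $115.56 ÷ 12 = $9.63/mo
Adjusted monthly = $544.53 + $9.63 = $554.16

$554.16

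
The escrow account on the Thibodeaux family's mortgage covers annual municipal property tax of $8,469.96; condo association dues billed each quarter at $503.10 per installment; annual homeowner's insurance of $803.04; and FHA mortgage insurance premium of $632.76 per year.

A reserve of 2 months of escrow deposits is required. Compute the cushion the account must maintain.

Municipal property tax: $8,469.96/yr
Condo association dues: $503.10 × 4 = $2,012.40/yr
Homeowner's insurance: $803.04/yr
FHA mortgage insurance premium: $632.76/yr
Annual escrow total = $8,469.96 + $2,012.40 + $803.04 + $632.76 = $11,918.16
Base monthly escrow = $11,918.16 ÷ 12 = $993.18
Reserve = 2 × $993.18 = $1,986.36

$1,986.36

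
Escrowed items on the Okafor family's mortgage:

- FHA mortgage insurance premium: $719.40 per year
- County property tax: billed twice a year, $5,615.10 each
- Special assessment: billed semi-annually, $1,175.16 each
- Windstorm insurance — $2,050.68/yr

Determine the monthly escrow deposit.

$1,362.55

FHA mortgage insurance premium = $719.40 per year
County property tax = $5,615.10 × 2 = $11,230.20 per year
Special assessment = $1,175.16 × 2 = $2,350.32 per year
Windstorm insurance = $2,050.68 per year
Total per year = $719.40 + $11,230.20 + $2,350.32 + $2,050.68 = $16,350.60
Monthly escrow = $16,350.60 / 12 = $1,362.55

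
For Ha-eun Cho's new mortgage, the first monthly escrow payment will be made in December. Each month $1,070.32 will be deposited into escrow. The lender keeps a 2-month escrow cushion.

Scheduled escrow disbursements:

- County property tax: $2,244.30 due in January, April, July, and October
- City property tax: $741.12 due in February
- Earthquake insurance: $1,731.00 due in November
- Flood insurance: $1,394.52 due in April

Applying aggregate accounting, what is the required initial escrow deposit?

$3,413.28

Cushion = 2 × $1,070.32 = $2,140.64
Trial balance (start $0, +$1,070.32 each month, − disbursements):
  Dec: +$1,070.32 → $1,070.32
  Jan: +$1,070.32 − $2,244.30 → -$103.66
  Feb: +$1,070.32 − $741.12 → $225.54
  Mar: +$1,070.32 → $1,295.86
  Apr: +$1,070.32 − $3,638.82 → -$1,272.64
  May: +$1,070.32 → -$202.32
  Jun: +$1,070.32 → $868.00
  Jul: +$1,070.32 − $2,244.30 → -$305.98
  Aug: +$1,070.32 → $764.34
  Sep: +$1,070.32 → $1,834.66
  Oct: +$1,070.32 − $2,244.30 → $660.68
  Nov: +$1,070.32 − $1,731.00 → $0.00
Lowest trial balance = -$1,272.64 (Apr)
Initial deposit = cushion − low point = $2,140.64 − (-$1,272.64) = $3,413.28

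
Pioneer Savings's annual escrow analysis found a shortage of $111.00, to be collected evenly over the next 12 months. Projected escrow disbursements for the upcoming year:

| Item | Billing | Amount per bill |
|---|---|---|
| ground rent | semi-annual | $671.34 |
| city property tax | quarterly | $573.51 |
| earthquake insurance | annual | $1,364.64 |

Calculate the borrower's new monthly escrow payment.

Ground rent: $671.34 × 2 = $1,342.68 per year
City property tax: $573.51 × 4 = $2,294.04 per year
Earthquake insurance: $1,364.64 per year
Total annual escrow = $1,342.68 + $2,294.04 + $1,364.64 = $5,001.36
Monthly = $5,001.36 / 12 = $416.78
Shortage spread = $111.00 ÷ 12 = $9.25/mo
Adjusted monthly = $416.78 + $9.25 = $426.03

$426.03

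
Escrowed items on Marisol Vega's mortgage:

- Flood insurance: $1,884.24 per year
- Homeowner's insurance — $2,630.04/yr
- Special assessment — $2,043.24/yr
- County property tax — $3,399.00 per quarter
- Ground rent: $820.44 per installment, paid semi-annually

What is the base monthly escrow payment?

$1,816.20

Flood insurance = $1,884.24 annually
Homeowner's insurance = $2,630.04 annually
Special assessment = $2,043.24 annually
County property tax = $3,399.00 × 4 = $13,596.00 annually
Ground rent = $820.44 × 2 = $1,640.88 annually
Total annual escrow = $21,794.40
Per month = $21,794.40 ÷ 12 = $1,816.20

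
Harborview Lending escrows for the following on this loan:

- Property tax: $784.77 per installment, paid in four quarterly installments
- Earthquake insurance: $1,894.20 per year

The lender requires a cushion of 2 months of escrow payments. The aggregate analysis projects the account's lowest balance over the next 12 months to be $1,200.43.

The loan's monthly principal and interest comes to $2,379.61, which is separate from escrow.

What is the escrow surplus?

Property tax = $784.77 × 4 = $3,139.08 per year
Earthquake insurance = $1,894.20 per year
Yearly total = $5,033.28
Per month = $5,033.28 ÷ 12 = $419.44
Cushion = 2 × $419.44 = $838.88
Excess over cushion: $1,200.43 − $838.88 = $361.55

$361.55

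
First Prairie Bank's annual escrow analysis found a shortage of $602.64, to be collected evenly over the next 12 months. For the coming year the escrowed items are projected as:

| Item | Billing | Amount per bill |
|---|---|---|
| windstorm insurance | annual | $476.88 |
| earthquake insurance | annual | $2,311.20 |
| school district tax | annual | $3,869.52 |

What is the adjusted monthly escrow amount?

$605.02

Windstorm insurance: $476.88/yr
Earthquake insurance: $2,311.20/yr
School district tax: $3,869.52/yr
Total annual escrow = $476.88 + $2,311.20 + $3,869.52 = $6,657.60
Per month = $6,657.60 ÷ 12 = $554.80
Shortage spread = $602.64 ÷ 12 = $50.22/mo
Adjusted monthly = $554.80 + $50.22 = $605.02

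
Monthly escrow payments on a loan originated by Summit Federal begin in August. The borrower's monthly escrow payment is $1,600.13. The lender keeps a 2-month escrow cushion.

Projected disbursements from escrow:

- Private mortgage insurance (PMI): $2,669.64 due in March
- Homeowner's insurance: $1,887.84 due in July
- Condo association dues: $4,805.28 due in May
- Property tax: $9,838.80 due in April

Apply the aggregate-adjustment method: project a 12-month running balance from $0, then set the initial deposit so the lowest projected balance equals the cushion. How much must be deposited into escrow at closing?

Cushion = 2 × $1,600.13 = $3,200.26
Trial balance (start $0, +$1,600.13 each month, − disbursements):
  Aug: +$1,600.13 → $1,600.13
  Sep: +$1,600.13 → $3,200.26
  Oct: +$1,600.13 → $4,800.39
  Nov: +$1,600.13 → $6,400.52
  Dec: +$1,600.13 → $8,000.65
  Jan: +$1,600.13 → $9,600.78
  Feb: +$1,600.13 → $11,200.91
  Mar: +$1,600.13 − $2,669.64 → $10,131.40
  Apr: +$1,600.13 − $9,838.80 → $1,892.73
  May: +$1,600.13 − $4,805.28 → -$1,312.42
  Jun: +$1,600.13 → $287.71
  Jul: +$1,600.13 − $1,887.84 → $0.00
Lowest trial balance = -$1,312.42 (May)
Initial deposit = cushion − low point = $3,200.26 − (-$1,312.42) = $4,512.68

$4,512.68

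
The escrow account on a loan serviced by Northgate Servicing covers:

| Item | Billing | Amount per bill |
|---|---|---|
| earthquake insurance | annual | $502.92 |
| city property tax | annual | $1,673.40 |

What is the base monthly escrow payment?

$181.36

Earthquake insurance — $502.92 per year
City property tax — $1,673.40 per year
Total annual escrow = $502.92 + $1,673.40 = $2,176.32
Base monthly escrow = $2,176.32 ÷ 12 = $181.36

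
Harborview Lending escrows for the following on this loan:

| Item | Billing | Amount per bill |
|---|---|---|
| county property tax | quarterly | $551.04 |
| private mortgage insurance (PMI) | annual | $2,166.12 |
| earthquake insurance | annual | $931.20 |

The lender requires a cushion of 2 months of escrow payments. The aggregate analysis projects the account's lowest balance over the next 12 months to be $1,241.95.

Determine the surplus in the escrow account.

County property tax — $551.04 × 4 = $2,204.16
Private mortgage insurance (PMI) — $2,166.12
Earthquake insurance — $931.20
Total annual escrow = $2,204.16 + $2,166.12 + $931.20 = $5,301.48
Monthly escrow = $5,301.48 ÷ 12 = $441.79
Required reserve = 2 × $441.79 = $883.58
Surplus = $1,241.95 − $883.58 = $358.37

$358.37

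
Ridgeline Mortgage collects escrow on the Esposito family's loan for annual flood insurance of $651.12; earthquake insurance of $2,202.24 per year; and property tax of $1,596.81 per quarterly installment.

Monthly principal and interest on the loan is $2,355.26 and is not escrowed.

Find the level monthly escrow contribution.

$770.05

Flood insurance = $651.12 annually
Earthquake insurance = $2,202.24 annually
Property tax = $1,596.81 × 4 = $6,387.24 annually
Yearly total = $651.12 + $2,202.24 + $6,387.24 = $9,240.60
Base monthly escrow = $9,240.60 ÷ 12 = $770.05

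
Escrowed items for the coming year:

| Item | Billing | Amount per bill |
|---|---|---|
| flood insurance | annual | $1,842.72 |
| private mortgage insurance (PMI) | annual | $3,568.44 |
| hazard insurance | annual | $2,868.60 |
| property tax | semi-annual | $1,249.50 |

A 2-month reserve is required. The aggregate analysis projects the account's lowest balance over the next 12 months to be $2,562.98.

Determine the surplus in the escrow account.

$766.52

Flood insurance = $1,842.72 annually
Private mortgage insurance (PMI) = $3,568.44 annually
Hazard insurance = $2,868.60 annually
Property tax = $1,249.50 × 2 = $2,499.00 annually
Yearly total = $1,842.72 + $3,568.44 + $2,868.60 + $2,499.00 = $10,778.76
Monthly escrow = $10,778.76 / 12 = $898.23
Required cushion = 2 × $898.23 = $1,796.46
Excess over cushion: $2,562.98 − $1,796.46 = $766.52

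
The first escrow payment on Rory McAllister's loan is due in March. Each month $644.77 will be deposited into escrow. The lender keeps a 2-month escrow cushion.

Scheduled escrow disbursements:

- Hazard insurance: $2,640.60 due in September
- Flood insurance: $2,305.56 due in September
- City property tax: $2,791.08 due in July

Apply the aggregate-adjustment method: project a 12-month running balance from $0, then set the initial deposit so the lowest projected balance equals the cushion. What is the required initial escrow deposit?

$4,513.39

Cushion = 2 × $644.77 = $1,289.54
Trial balance (start $0, +$644.77 each month, − disbursements):
  Mar: +$644.77 → $644.77
  Apr: +$644.77 → $1,289.54
  May: +$644.77 → $1,934.31
  Jun: +$644.77 → $2,579.08
  Jul: +$644.77 − $2,791.08 → $432.77
  Aug: +$644.77 → $1,077.54
  Sep: +$644.77 − $4,946.16 → -$3,223.85
  Oct: +$644.77 → -$2,579.08
  Nov: +$644.77 → -$1,934.31
  Dec: +$644.77 → -$1,289.54
  Jan: +$644.77 → -$644.77
  Feb: +$644.77 → $0.00
Lowest trial balance = -$3,223.85 (Sep)
Initial deposit = cushion − low point = $1,289.54 − (-$3,223.85) = $4,513.39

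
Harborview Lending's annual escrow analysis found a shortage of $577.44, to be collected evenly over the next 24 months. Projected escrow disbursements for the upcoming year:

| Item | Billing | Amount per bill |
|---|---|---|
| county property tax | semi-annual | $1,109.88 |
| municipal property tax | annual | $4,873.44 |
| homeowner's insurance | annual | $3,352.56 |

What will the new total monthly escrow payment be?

$894.54

County property tax = $1,109.88 × 2 = $2,219.76 per year
Municipal property tax = $4,873.44 per year
Homeowner's insurance = $3,352.56 per year
Yearly total = $2,219.76 + $4,873.44 + $3,352.56 = $10,445.76
Base monthly escrow = $10,445.76 ÷ 12 = $870.48
Shortage per month = $577.44 / 24 = $24.06
New monthly escrow = $870.48 + $24.06 = $894.54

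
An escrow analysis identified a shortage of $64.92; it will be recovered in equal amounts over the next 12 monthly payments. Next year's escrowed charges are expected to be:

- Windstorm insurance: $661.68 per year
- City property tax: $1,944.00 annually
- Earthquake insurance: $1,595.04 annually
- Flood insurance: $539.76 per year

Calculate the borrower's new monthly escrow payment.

$400.45

Windstorm insurance = $661.68
City property tax = $1,944.00
Earthquake insurance = $1,595.04
Flood insurance = $539.76
Yearly total = $661.68 + $1,944.00 + $1,595.04 + $539.76 = $4,740.48
Base monthly escrow = $4,740.48 ÷ 12 = $395.04
Shortage spread = $64.92 ÷ 12 = $5.41/mo
Adjusted monthly = $395.04 + $5.41 = $400.45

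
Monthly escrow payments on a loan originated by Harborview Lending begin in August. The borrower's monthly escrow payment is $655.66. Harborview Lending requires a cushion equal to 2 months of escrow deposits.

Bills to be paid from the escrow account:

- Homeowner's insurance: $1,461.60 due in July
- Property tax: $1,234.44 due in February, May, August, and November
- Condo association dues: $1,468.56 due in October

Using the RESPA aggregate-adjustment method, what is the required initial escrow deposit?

Cushion = 2 × $655.66 = $1,311.32
Trial balance (start $0, +$655.66 each month, − disbursements):
  Aug: +$655.66 − $1,234.44 → -$578.78
  Sep: +$655.66 → $76.88
  Oct: +$655.66 − $1,468.56 → -$736.02
  Nov: +$655.66 − $1,234.44 → -$1,314.80
  Dec: +$655.66 → -$659.14
  Jan: +$655.66 → -$3.48
  Feb: +$655.66 − $1,234.44 → -$582.26
  Mar: +$655.66 → $73.40
  Apr: +$655.66 → $729.06
  May: +$655.66 − $1,234.44 → $150.28
  Jun: +$655.66 → $805.94
  Jul: +$655.66 − $1,461.60 → $0.00
Lowest trial balance = -$1,314.80 (Nov)
Initial deposit = cushion − low point = $1,311.32 − (-$1,314.80) = $2,626.12

$2,626.12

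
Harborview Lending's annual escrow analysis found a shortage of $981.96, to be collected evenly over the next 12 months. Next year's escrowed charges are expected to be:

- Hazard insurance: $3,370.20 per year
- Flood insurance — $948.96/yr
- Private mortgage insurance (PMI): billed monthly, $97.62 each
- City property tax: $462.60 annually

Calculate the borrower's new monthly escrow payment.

Hazard insurance = $3,370.20
Flood insurance = $948.96
Private mortgage insurance (PMI) = $97.62 × 12 = $1,171.44
City property tax = $462.60
Annual escrow total = $3,370.20 + $948.96 + $1,171.44 + $462.60 = $5,953.20
Per month = $5,953.20 ÷ 12 = $496.10
Shortage per month = $981.96 / 12 = $81.83
Adjusted monthly = $496.10 + $81.83 = $577.93

$577.93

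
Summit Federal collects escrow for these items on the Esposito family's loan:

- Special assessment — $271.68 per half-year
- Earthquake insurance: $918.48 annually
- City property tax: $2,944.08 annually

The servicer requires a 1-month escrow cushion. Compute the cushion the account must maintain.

Special assessment — $271.68 × 2 = $543.36/yr
Earthquake insurance — $918.48/yr
City property tax — $2,944.08/yr
Yearly total = $543.36 + $918.48 + $2,944.08 = $4,405.92
Per month = $4,405.92 ÷ 12 = $367.16
Cushion = 1 × $367.16 = $367.16

$367.16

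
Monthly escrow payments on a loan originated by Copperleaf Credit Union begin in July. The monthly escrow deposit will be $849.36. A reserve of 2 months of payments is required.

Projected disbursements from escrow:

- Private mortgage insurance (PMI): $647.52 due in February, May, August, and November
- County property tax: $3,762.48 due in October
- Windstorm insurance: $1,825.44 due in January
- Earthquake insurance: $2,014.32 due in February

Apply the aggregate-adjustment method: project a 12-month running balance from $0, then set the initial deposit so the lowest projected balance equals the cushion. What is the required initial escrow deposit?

$4,448.64

Cushion = 2 × $849.36 = $1,698.72
Trial balance (start $0, +$849.36 each month, − disbursements):
  Jul: +$849.36 → $849.36
  Aug: +$849.36 − $647.52 → $1,051.20
  Sep: +$849.36 → $1,900.56
  Oct: +$849.36 − $3,762.48 → -$1,012.56
  Nov: +$849.36 − $647.52 → -$810.72
  Dec: +$849.36 → $38.64
  Jan: +$849.36 − $1,825.44 → -$937.44
  Feb: +$849.36 − $2,661.84 → -$2,749.92
  Mar: +$849.36 → -$1,900.56
  Apr: +$849.36 → -$1,051.20
  May: +$849.36 − $647.52 → -$849.36
  Jun: +$849.36 → $0.00
Lowest trial balance = -$2,749.92 (Feb)
Initial deposit = cushion − low point = $1,698.72 − (-$2,749.92) = $4,448.64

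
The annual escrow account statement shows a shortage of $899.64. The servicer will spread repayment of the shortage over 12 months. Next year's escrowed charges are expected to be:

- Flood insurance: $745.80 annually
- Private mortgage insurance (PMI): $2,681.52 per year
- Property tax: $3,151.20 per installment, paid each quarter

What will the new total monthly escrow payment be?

Flood insurance: $745.80 per year
Private mortgage insurance (PMI): $2,681.52 per year
Property tax: $3,151.20 × 4 = $12,604.80 per year
Combined annual = $745.80 + $2,681.52 + $12,604.80 = $16,032.12
Monthly escrow = $16,032.12 / 12 = $1,336.01
Shortage per month = $899.64 ÷ 12 = $74.97
New monthly escrow = $1,336.01 + $74.97 = $1,410.98

$1,410.98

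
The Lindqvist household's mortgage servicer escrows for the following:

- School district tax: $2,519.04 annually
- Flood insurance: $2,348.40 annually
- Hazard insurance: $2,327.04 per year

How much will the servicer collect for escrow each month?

School district tax: $2,519.04 annually
Flood insurance: $2,348.40 annually
Hazard insurance: $2,327.04 annually
Combined annual = $7,194.48
Per month = $7,194.48 / 12 = $599.54

$599.54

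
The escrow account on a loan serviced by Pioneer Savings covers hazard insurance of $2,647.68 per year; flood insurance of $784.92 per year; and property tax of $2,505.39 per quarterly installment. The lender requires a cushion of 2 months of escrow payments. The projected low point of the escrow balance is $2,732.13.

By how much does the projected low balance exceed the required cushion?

Hazard insurance: $2,647.68 per year
Flood insurance: $784.92 per year
Property tax: $2,505.39 × 4 = $10,021.56 per year
Total per year = $13,454.16
Monthly escrow = $13,454.16 / 12 = $1,121.18
Required cushion = 2 × $1,121.18 = $2,242.36
Excess over cushion: $2,732.13 − $2,242.36 = $489.77

$489.77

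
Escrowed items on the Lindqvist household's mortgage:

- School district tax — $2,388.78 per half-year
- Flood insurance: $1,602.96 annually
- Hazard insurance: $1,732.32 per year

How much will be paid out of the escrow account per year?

$8,112.84

School district tax: $2,388.78 × 2 = $4,777.56 per year
Flood insurance: $1,602.96 per year
Hazard insurance: $1,732.32 per year
Total annual escrow = $8,112.84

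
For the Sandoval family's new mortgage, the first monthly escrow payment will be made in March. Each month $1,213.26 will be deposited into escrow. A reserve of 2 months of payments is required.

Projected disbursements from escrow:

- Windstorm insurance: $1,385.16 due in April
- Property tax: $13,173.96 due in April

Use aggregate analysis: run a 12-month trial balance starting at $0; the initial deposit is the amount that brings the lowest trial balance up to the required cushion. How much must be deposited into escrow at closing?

$14,559.12

Cushion = 2 × $1,213.26 = $2,426.52
Trial balance (start $0, +$1,213.26 each month, − disbursements):
  Mar: +$1,213.26 → $1,213.26
  Apr: +$1,213.26 − $14,559.12 → -$12,132.60
  May: +$1,213.26 → -$10,919.34
  Jun: +$1,213.26 → -$9,706.08
  Jul: +$1,213.26 → -$8,492.82
  Aug: +$1,213.26 → -$7,279.56
  Sep: +$1,213.26 → -$6,066.30
  Oct: +$1,213.26 → -$4,853.04
  Nov: +$1,213.26 → -$3,639.78
  Dec: +$1,213.26 → -$2,426.52
  Jan: +$1,213.26 → -$1,213.26
  Feb: +$1,213.26 → $0.00
Lowest trial balance = -$12,132.60 (Apr)
Initial deposit = cushion − low point = $2,426.52 − (-$12,132.60) = $14,559.12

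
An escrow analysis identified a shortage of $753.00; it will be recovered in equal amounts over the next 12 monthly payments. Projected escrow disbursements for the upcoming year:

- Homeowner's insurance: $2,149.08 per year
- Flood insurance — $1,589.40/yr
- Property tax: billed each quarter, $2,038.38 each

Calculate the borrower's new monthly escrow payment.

Homeowner's insurance = $2,149.08 annually
Flood insurance = $1,589.40 annually
Property tax = $2,038.38 × 4 = $8,153.52 annually
Yearly total = $11,892.00
Base monthly escrow = $11,892.00 ÷ 12 = $991.00
Shortage per month = $753.00 / 12 = $62.75
Adjusted monthly = $991.00 + $62.75 = $1,053.75

$1,053.75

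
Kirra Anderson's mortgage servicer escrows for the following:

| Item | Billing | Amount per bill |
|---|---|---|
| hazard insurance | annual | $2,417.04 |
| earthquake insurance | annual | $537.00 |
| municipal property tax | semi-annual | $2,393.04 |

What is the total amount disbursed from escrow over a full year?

Hazard insurance = $2,417.04/yr
Earthquake insurance = $537.00/yr
Municipal property tax = $2,393.04 × 2 = $4,786.08/yr
Yearly total = $7,740.12

$7,740.12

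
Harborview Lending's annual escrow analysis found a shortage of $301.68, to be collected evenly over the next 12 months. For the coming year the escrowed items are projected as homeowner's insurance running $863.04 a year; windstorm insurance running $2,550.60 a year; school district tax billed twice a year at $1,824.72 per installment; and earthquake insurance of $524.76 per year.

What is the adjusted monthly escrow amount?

$657.46

Homeowner's insurance = $863.04 annually
Windstorm insurance = $2,550.60 annually
School district tax = $1,824.72 × 2 = $3,649.44 annually
Earthquake insurance = $524.76 annually
Total per year = $7,587.84
Base monthly escrow = $7,587.84 / 12 = $632.32
Monthly shortage recovery: $301.68 / 12 = $25.14
Adjusted monthly = $632.32 + $25.14 = $657.46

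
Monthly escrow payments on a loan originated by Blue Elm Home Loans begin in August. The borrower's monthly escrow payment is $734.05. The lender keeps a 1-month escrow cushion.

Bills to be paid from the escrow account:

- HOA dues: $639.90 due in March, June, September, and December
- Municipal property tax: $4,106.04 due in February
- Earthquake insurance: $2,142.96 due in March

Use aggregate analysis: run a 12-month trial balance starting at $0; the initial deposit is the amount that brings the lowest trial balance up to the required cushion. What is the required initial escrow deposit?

$3,030.35

Cushion = 1 × $734.05 = $734.05
Trial balance (start $0, +$734.05 each month, − disbursements):
  Aug: +$734.05 → $734.05
  Sep: +$734.05 − $639.90 → $828.20
  Oct: +$734.05 → $1,562.25
  Nov: +$734.05 → $2,296.30
  Dec: +$734.05 − $639.90 → $2,390.45
  Jan: +$734.05 → $3,124.50
  Feb: +$734.05 − $4,106.04 → -$247.49
  Mar: +$734.05 − $2,782.86 → -$2,296.30
  Apr: +$734.05 → -$1,562.25
  May: +$734.05 → -$828.20
  Jun: +$734.05 − $639.90 → -$734.05
  Jul: +$734.05 → $0.00
Lowest trial balance = -$2,296.30 (Mar)
Initial deposit = cushion − low point = $734.05 − (-$2,296.30) = $3,030.35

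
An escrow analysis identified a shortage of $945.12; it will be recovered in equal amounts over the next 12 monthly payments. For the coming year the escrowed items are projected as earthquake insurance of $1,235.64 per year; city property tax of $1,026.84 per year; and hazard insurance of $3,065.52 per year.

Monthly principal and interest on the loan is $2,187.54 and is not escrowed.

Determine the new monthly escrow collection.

$522.76

Earthquake insurance: $1,235.64
City property tax: $1,026.84
Hazard insurance: $3,065.52
Combined annual = $5,328.00
Monthly = $5,328.00 / 12 = $444.00
Shortage per month = $945.12 / 12 = $78.76
New monthly escrow = $444.00 + $78.76 = $522.76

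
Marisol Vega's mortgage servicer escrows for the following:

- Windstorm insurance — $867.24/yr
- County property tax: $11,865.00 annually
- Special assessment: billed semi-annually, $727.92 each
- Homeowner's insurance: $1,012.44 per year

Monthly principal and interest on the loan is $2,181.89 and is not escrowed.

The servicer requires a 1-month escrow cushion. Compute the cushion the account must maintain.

$1,266.71

Windstorm insurance: $867.24 annually
County property tax: $11,865.00 annually
Special assessment: $727.92 × 2 = $1,455.84 annually
Homeowner's insurance: $1,012.44 annually
Annual escrow total = $15,200.52
Per month = $15,200.52 ÷ 12 = $1,266.71
Cushion = 1 × $1,266.71 = $1,266.71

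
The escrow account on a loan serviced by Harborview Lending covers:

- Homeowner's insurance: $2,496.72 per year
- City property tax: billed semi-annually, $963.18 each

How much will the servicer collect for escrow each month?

$368.59

Homeowner's insurance: $2,496.72 per year
City property tax: $963.18 × 2 = $1,926.36 per year
Yearly total = $4,423.08
Per month = $4,423.08 ÷ 12 = $368.59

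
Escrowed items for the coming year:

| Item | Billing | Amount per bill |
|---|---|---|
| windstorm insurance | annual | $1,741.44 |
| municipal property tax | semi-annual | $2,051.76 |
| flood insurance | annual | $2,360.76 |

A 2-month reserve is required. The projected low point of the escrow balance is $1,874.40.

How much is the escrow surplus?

Windstorm insurance = $1,741.44 per year
Municipal property tax = $2,051.76 × 2 = $4,103.52 per year
Flood insurance = $2,360.76 per year
Total annual escrow = $1,741.44 + $4,103.52 + $2,360.76 = $8,205.72
Monthly escrow = $8,205.72 / 12 = $683.81
Cushion = 2 × $683.81 = $1,367.62
Surplus = $1,874.40 − $1,367.62 = $506.78

$506.78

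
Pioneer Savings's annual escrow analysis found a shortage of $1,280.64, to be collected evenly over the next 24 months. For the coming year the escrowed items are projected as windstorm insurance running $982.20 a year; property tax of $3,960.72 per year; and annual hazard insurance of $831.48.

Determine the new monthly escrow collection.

$534.56

Windstorm insurance = $982.20/yr
Property tax = $3,960.72/yr
Hazard insurance = $831.48/yr
Yearly total = $5,774.40
Base monthly escrow = $5,774.40 / 12 = $481.20
Shortage spread = $1,280.64 ÷ 24 = $53.36/mo
New monthly escrow = $481.20 + $53.36 = $534.56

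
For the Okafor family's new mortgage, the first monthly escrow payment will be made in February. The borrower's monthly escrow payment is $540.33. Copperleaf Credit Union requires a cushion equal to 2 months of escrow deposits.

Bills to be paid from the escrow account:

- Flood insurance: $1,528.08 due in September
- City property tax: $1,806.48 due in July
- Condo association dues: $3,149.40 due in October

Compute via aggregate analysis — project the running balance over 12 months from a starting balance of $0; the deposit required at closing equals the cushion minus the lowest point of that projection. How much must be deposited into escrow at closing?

Cushion = 2 × $540.33 = $1,080.66
Trial balance (start $0, +$540.33 each month, − disbursements):
  Feb: +$540.33 → $540.33
  Mar: +$540.33 → $1,080.66
  Apr: +$540.33 → $1,620.99
  May: +$540.33 → $2,161.32
  Jun: +$540.33 → $2,701.65
  Jul: +$540.33 − $1,806.48 → $1,435.50
  Aug: +$540.33 → $1,975.83
  Sep: +$540.33 − $1,528.08 → $988.08
  Oct: +$540.33 − $3,149.40 → -$1,620.99
  Nov: +$540.33 → -$1,080.66
  Dec: +$540.33 → -$540.33
  Jan: +$540.33 → $0.00
Lowest trial balance = -$1,620.99 (Oct)
Initial deposit = cushion − low point = $1,080.66 − (-$1,620.99) = $2,701.65

$2,701.65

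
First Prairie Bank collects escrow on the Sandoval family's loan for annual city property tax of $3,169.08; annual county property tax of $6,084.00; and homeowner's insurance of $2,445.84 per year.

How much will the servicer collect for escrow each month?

City property tax — $3,169.08 annually
County property tax — $6,084.00 annually
Homeowner's insurance — $2,445.84 annually
Combined annual = $3,169.08 + $6,084.00 + $2,445.84 = $11,698.92
Per month = $11,698.92 / 12 = $974.91

$974.91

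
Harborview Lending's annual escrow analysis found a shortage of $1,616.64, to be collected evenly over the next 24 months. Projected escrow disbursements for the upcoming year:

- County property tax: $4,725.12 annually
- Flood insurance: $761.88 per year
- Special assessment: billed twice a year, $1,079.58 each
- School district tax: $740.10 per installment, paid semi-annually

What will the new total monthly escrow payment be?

County property tax: $4,725.12 annually
Flood insurance: $761.88 annually
Special assessment: $1,079.58 × 2 = $2,159.16 annually
School district tax: $740.10 × 2 = $1,480.20 annually
Annual escrow total = $9,126.36
Monthly escrow = $9,126.36 ÷ 12 = $760.53
Shortage per month = $1,616.64 / 24 = $67.36
Adjusted monthly = $760.53 + $67.36 = $827.89

$827.89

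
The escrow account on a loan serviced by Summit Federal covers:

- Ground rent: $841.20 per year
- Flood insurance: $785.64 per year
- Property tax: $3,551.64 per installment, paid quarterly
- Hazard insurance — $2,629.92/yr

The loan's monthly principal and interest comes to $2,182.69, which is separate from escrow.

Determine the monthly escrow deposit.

$1,538.61

Ground rent: $841.20 per year
Flood insurance: $785.64 per year
Property tax: $3,551.64 × 4 = $14,206.56 per year
Hazard insurance: $2,629.92 per year
Yearly total = $841.20 + $785.64 + $14,206.56 + $2,629.92 = $18,463.32
Per month = $18,463.32 / 12 = $1,538.61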